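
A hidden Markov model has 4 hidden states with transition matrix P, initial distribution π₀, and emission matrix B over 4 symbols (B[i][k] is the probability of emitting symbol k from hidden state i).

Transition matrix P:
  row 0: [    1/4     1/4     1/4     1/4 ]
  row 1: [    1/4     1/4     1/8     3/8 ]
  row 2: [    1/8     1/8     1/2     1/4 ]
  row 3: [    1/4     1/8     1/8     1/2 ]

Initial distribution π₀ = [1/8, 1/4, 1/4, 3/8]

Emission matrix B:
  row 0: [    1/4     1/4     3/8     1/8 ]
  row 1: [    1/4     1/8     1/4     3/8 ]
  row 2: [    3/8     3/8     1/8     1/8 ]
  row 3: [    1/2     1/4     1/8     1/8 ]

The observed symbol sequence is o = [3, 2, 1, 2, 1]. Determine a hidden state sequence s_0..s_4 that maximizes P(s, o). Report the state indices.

path = [1, 0, 2, 2, 2]

t=0: δ = [1.562e-02, 9.375e-02, 3.125e-02, 4.688e-02]  (obs o_0=3)
t=1: δ = [8.789e-03, 5.859e-03, 1.953e-03, 4.395e-03]  ψ = [1, 1, 2, 1]  (obs o_1=2)
t=2: δ = [5.493e-04, 2.747e-04, 8.240e-04, 5.493e-04]  ψ = [0, 0, 0, 0]  (obs o_2=1)
t=3: δ = [5.150e-05, 3.433e-05, 5.150e-05, 3.433e-05]  ψ = [0, 0, 2, 3]  (obs o_3=2)
t=4: δ = [3.219e-06, 1.609e-06, 9.656e-06, 4.292e-06]  ψ = [0, 0, 2, 3]  (obs o_4=1)
backtrack: best end state = 2; path = [1, 0, 2, 2, 2]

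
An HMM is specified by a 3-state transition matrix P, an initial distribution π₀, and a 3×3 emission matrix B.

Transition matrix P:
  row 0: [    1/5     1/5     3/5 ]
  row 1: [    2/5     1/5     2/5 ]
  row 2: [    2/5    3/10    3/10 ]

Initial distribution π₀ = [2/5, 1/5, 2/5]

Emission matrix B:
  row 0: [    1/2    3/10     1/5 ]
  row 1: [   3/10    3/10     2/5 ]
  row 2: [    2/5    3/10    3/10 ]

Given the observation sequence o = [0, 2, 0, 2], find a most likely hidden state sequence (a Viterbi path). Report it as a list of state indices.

path = [0, 2, 0, 2]

t=0: δ = [2.000e-01, 6.000e-02, 1.600e-01]  (obs o_0=0)
t=1: δ = [1.280e-02, 1.920e-02, 3.600e-02]  ψ = [2, 2, 0]  (obs o_1=2)
t=2: δ = [7.200e-03, 3.240e-03, 4.320e-03]  ψ = [2, 2, 2]  (obs o_2=0)
t=3: δ = [3.456e-04, 5.760e-04, 1.296e-03]  ψ = [2, 0, 0]  (obs o_3=2)
backtrack: best end state = 2; path = [0, 2, 0, 2]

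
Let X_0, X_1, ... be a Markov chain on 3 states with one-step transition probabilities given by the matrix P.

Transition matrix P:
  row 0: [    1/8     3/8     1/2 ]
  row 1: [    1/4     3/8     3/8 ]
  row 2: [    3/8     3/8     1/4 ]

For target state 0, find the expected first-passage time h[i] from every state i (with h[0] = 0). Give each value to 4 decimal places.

h = [0.0000, 3.4286, 3.0476]

First-step conditioning: h[0] = 0; for i ≠ 0, h[i] = 1 + Σ_k P[i][k]·h[k].
  h[1] = 1 + 3/8·h[1] + 3/8·h[2]
  h[2] = 1 + 3/8·h[1] + 1/4·h[2]
Solving the 2×2 linear system over states ≠ 0 gives exactly h = [0, 24/7, 64/21] (h[0] = 0 is the target).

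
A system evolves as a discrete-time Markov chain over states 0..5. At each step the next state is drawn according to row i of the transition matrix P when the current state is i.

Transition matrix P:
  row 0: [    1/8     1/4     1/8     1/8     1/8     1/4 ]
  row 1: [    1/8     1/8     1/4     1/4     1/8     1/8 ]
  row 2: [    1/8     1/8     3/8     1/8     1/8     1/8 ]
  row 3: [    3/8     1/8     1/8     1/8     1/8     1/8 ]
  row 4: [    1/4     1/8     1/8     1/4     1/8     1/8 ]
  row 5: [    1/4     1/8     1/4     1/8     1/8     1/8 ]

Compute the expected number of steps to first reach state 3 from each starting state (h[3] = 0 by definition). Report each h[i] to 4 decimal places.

First-step conditioning: h[3] = 0; for i ≠ 3, h[i] = 1 + Σ_k P[i][k]·h[k].
  h[0] = 1 + 1/8·h[0] + 1/4·h[1] + 1/8·h[2] + 1/8·h[4] + 1/4·h[5]
  h[1] = 1 + 1/8·h[0] + 1/8·h[1] + 1/4·h[2] + 1/8·h[4] + 1/8·h[5]
  h[2] = 1 + 1/8·h[0] + 1/8·h[1] + 3/8·h[2] + 1/8·h[4] + 1/8·h[5]
  h[4] = 1 + 1/4·h[0] + 1/8·h[1] + 1/8·h[2] + 1/8·h[4] + 1/8·h[5]
  h[5] = 1 + 1/4·h[0] + 1/8·h[1] + 1/4·h[2] + 1/8·h[4] + 1/8·h[5]
Solving the 5×5 linear system over states ≠ 3 gives exactly h = [31/5, 441/80, 63/10, 0, 11/2, 503/80] (h[3] = 0 is the target).

h = [6.2000, 5.5125, 6.3000, 0.0000, 5.5000, 6.2875]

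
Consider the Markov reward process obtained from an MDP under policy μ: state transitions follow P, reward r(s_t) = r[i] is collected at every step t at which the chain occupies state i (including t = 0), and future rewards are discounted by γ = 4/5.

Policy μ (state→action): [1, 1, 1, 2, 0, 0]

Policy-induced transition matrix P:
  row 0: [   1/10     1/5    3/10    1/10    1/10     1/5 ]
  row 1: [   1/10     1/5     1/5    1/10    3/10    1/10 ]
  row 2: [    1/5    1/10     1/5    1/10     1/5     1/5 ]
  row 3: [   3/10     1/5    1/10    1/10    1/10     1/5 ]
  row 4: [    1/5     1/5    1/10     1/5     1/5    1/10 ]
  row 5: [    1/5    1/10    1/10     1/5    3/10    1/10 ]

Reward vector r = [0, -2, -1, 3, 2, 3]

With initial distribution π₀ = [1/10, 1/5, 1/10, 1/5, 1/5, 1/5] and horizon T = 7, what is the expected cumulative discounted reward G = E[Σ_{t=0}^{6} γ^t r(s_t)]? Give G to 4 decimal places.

t=0: π = [0.1000, 0.2000, 0.1000, 0.2000, 0.2000, 0.2000], E[r] = 1.1000, γ^t·E[r] = 1.100000, running G = 1.100000
t=1: π = [0.1900, 0.1700, 0.1500, 0.1400, 0.2100, 0.1400], E[r] = 0.7700, γ^t·E[r] = 0.616000, running G = 1.716000
t=2: π = [0.1780, 0.1710, 0.1700, 0.1350, 0.1980, 0.1480], E[r] = 0.7330, γ^t·E[r] = 0.469120, running G = 2.185120
t=3: π = [0.1786, 0.1682, 0.1697, 0.1346, 0.2006, 0.1483], E[r] = 0.7438, γ^t·E[r] = 0.380826, running G = 2.565946
t=4: π = [0.1788, 0.1682, 0.1695, 0.1349, 0.2003, 0.1483], E[r] = 0.7443, γ^t·E[r] = 0.304861, running G = 2.870807
t=5: π = [0.1788, 0.1682, 0.1695, 0.1349, 0.2003, 0.1483], E[r] = 0.7441, γ^t·E[r] = 0.243839, running G = 3.114646
t=6: π = [0.1788, 0.1682, 0.1695, 0.1349, 0.2003, 0.1483], E[r] = 0.7441, γ^t·E[r] = 0.195074, running G = 3.309719

G = 3.3097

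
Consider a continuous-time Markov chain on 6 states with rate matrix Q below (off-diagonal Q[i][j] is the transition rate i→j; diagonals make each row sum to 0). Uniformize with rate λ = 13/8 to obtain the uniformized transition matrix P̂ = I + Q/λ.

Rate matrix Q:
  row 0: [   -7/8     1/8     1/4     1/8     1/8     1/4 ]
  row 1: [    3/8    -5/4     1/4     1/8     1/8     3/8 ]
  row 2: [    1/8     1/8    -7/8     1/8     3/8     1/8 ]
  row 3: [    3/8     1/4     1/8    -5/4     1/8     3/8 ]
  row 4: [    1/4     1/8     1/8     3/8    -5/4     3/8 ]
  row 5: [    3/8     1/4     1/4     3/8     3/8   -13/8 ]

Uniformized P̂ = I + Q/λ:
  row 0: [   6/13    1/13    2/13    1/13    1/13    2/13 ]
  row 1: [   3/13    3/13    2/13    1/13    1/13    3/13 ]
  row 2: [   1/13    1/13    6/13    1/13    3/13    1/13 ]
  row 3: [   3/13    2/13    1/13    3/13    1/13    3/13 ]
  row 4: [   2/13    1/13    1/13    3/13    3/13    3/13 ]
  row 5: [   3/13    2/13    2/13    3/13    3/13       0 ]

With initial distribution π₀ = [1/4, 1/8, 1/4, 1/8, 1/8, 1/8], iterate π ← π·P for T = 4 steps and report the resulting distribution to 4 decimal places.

π = [0.2459, 0.1175, 0.1897, 0.1457, 0.1528, 0.1483]

t=0: π = [0.2500, 0.1250, 0.2500, 0.1250, 0.1250, 0.1250]
t=1: π = [0.2404, 0.1154, 0.2115, 0.1346, 0.1538, 0.1442]
t=2: π = [0.2419, 0.1161, 0.1967, 0.1435, 0.1553, 0.1464]
t=3: π = [0.2444, 0.1171, 0.1914, 0.1454, 0.1536, 0.1481]
t=4: π = [0.2459, 0.1175, 0.1897, 0.1457, 0.1528, 0.1483]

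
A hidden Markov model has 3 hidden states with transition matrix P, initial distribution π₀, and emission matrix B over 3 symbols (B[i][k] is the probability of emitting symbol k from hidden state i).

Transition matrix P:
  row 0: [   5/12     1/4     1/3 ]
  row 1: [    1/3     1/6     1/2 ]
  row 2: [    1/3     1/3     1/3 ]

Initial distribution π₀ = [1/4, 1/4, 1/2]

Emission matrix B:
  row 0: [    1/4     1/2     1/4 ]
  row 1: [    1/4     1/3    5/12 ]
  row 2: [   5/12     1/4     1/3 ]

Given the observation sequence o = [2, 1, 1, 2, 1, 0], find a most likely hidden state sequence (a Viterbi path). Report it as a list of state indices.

t=0: δ = [6.250e-02, 1.042e-01, 1.667e-01]  (obs o_0=2)
t=1: δ = [2.778e-02, 1.852e-02, 1.389e-02]  ψ = [2, 2, 2]  (obs o_1=1)
t=2: δ = [5.787e-03, 2.315e-03, 2.315e-03]  ψ = [0, 0, 0]  (obs o_2=1)
t=3: δ = [6.028e-04, 6.028e-04, 6.430e-04]  ψ = [0, 0, 0]  (obs o_3=2)
t=4: δ = [1.256e-04, 7.144e-05, 7.535e-05]  ψ = [0, 2, 1]  (obs o_4=1)
t=5: δ = [1.308e-05, 7.849e-06, 1.744e-05]  ψ = [0, 0, 0]  (obs o_5=0)
backtrack: best end state = 2; path = [2, 0, 0, 0, 0, 2]

path = [2, 0, 0, 0, 0, 2]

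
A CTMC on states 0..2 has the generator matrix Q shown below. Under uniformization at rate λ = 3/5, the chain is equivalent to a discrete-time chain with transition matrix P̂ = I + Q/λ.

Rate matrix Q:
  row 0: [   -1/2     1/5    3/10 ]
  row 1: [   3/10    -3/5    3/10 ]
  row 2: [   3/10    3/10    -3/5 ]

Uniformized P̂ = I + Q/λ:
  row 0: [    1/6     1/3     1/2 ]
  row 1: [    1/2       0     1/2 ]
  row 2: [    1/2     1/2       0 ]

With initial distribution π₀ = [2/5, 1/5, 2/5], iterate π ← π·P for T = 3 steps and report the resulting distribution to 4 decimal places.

t=0: π = [0.4000, 0.2000, 0.4000]
t=1: π = [0.3667, 0.3333, 0.3000]
t=2: π = [0.3778, 0.2722, 0.3500]
t=3: π = [0.3741, 0.3009, 0.3250]

π = [0.3741, 0.3009, 0.3250]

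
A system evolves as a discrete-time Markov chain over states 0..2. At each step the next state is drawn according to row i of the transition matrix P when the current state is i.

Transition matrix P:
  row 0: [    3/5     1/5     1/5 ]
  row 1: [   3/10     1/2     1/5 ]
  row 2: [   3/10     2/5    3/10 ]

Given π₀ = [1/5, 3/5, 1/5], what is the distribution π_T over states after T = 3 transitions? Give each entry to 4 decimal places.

t=0: π = [0.2000, 0.6000, 0.2000]
t=1: π = [0.3600, 0.4200, 0.2200]
t=2: π = [0.4080, 0.3700, 0.2220]
t=3: π = [0.4224, 0.3554, 0.2222]

π = [0.4224, 0.3554, 0.2222]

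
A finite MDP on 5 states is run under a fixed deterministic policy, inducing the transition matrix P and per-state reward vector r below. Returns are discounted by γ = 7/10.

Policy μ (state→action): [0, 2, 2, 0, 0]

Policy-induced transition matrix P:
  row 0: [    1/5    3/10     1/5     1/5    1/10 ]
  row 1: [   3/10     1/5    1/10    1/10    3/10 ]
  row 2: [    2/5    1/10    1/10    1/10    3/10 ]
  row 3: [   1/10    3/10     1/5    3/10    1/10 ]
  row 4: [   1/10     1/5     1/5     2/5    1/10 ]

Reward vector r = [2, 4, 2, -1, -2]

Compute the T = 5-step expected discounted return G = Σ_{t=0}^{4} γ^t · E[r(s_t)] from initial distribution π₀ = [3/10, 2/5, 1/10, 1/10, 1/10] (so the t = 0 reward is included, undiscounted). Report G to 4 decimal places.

t=0: π = [0.3000, 0.4000, 0.1000, 0.1000, 0.1000], E[r] = 2.1000, γ^t·E[r] = 2.100000, running G = 2.100000
t=1: π = [0.2400, 0.2300, 0.1500, 0.1800, 0.2000], E[r] = 1.1200, γ^t·E[r] = 0.784000, running G = 2.884000
t=2: π = [0.2150, 0.2270, 0.1620, 0.2200, 0.1760], E[r] = 1.0900, γ^t·E[r] = 0.534100, running G = 3.418100
t=3: π = [0.2155, 0.2273, 0.1611, 0.2183, 0.1778], E[r] = 1.0885, γ^t·E[r] = 0.373356, running G = 3.791456
t=4: π = [0.2153, 0.2273, 0.1612, 0.2186, 0.1777], E[r] = 1.0882, γ^t·E[r] = 0.261270, running G = 4.052725

G = 4.0527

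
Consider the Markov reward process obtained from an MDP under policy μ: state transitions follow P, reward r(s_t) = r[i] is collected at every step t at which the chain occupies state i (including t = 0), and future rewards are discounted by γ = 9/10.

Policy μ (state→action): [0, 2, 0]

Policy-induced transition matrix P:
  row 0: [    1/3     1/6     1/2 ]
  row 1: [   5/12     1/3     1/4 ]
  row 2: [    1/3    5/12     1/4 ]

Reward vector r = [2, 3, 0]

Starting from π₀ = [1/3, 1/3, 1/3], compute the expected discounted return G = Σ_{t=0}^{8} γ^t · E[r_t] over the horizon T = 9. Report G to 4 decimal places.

G = 9.9967

t=0: π = [0.3333, 0.3333, 0.3333], E[r] = 1.6667, γ^t·E[r] = 1.666667, running G = 1.666667
t=1: π = [0.3611, 0.3056, 0.3333], E[r] = 1.6389, γ^t·E[r] = 1.475000, running G = 3.141667
t=2: π = [0.3588, 0.3009, 0.3403], E[r] = 1.6204, γ^t·E[r] = 1.312500, running G = 4.454167
t=3: π = [0.3584, 0.3019, 0.3397], E[r] = 1.6225, γ^t·E[r] = 1.182797, running G = 5.636964
t=4: π = [0.3585, 0.3019, 0.3396], E[r] = 1.6227, γ^t·E[r] = 1.064654, running G = 6.701618
t=5: π = [0.3585, 0.3019, 0.3396], E[r] = 1.6226, γ^t·E[r] = 0.958152, running G = 7.659770
t=6: π = [0.3585, 0.3019, 0.3396], E[r] = 1.6226, γ^t·E[r] = 0.862338, running G = 8.522108
t=7: π = [0.3585, 0.3019, 0.3396], E[r] = 1.6226, γ^t·E[r] = 0.776104, running G = 9.298212
t=8: π = [0.3585, 0.3019, 0.3396], E[r] = 1.6226, γ^t·E[r] = 0.698494, running G = 9.996706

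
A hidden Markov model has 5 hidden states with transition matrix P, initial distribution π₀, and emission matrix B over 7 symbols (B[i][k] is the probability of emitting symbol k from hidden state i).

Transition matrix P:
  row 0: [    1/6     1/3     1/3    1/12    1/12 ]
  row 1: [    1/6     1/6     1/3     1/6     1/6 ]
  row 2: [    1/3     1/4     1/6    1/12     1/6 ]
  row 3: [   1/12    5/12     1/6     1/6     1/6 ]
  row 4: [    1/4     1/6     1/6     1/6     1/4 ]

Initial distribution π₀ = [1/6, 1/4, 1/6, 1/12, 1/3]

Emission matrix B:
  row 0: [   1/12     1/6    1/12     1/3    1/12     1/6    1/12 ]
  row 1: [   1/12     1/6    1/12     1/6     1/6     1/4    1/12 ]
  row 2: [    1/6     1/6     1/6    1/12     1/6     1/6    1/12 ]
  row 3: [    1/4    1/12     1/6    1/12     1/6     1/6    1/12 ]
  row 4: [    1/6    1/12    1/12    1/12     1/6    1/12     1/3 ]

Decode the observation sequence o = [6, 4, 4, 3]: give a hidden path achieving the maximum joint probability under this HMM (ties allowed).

t=0: δ = [1.389e-02, 2.083e-02, 1.389e-02, 6.944e-03, 1.111e-01]  (obs o_0=6)
t=1: δ = [2.315e-03, 3.086e-03, 3.086e-03, 3.086e-03, 4.630e-03]  ψ = [4, 4, 4, 4, 4]  (obs o_1=4)
t=2: δ = [9.645e-05, 2.143e-04, 1.715e-04, 1.286e-04, 1.929e-04]  ψ = [4, 3, 1, 4, 4]  (obs o_2=4)
t=3: δ = [1.905e-05, 8.931e-06, 5.954e-06, 2.977e-06, 4.019e-06]  ψ = [2, 3, 1, 1, 4]  (obs o_3=3)
backtrack: best end state = 0; path = [4, 1, 2, 0]

path = [4, 1, 2, 0]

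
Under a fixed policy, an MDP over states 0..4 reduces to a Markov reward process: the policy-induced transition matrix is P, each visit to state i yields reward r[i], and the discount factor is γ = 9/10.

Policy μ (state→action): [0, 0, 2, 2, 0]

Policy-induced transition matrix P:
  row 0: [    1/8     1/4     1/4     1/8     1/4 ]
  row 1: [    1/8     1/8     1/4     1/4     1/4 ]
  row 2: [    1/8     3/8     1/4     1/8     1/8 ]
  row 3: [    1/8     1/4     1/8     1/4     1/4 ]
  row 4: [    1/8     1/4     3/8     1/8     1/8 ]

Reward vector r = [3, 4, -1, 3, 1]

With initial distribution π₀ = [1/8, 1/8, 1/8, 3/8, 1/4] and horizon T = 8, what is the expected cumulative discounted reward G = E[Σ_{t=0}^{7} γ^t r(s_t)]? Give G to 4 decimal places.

G = 10.8738

t=0: π = [0.1250, 0.1250, 0.1250, 0.3750, 0.2500], E[r] = 2.1250, γ^t·E[r] = 2.125000, running G = 2.125000
t=1: π = [0.1250, 0.2500, 0.2344, 0.1875, 0.2031], E[r] = 1.9063, γ^t·E[r] = 1.715625, running G = 3.840625
t=2: π = [0.1250, 0.2480, 0.2520, 0.1797, 0.1953], E[r] = 1.8496, γ^t·E[r] = 1.498184, running G = 5.338809
t=3: π = [0.1250, 0.2505, 0.2520, 0.1785, 0.1941], E[r] = 1.8545, γ^t·E[r] = 1.351925, running G = 6.690733
t=4: π = [0.1250, 0.2502, 0.2520, 0.1786, 0.1942], E[r] = 1.8539, γ^t·E[r] = 1.216332, running G = 7.907065
t=5: π = [0.1250, 0.2502, 0.2520, 0.1786, 0.1942], E[r] = 1.8540, γ^t·E[r] = 1.094744, running G = 9.001809
t=6: π = [0.1250, 0.2502, 0.2520, 0.1786, 0.1942], E[r] = 1.8539, γ^t·E[r] = 0.985264, running G = 9.987073
t=7: π = [0.1250, 0.2502, 0.2520, 0.1786, 0.1942], E[r] = 1.8539, γ^t·E[r] = 0.886738, running G = 10.873812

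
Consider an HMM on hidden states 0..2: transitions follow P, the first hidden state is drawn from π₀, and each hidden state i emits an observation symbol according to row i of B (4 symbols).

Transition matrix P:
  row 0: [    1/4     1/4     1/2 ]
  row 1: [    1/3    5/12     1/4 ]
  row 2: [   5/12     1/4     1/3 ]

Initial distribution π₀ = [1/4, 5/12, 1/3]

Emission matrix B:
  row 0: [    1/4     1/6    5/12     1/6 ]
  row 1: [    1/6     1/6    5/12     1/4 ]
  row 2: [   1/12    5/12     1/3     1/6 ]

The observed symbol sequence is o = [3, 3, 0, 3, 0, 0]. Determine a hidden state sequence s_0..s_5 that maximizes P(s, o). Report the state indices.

path = [1, 1, 0, 2, 0, 0]

t=0: δ = [4.167e-02, 1.042e-01, 5.556e-02]  (obs o_0=3)
t=1: δ = [5.787e-03, 1.085e-02, 4.340e-03]  ψ = [1, 1, 1]  (obs o_1=3)
t=2: δ = [9.042e-04, 7.535e-04, 2.411e-04]  ψ = [1, 1, 0]  (obs o_2=0)
t=3: δ = [4.186e-05, 7.849e-05, 7.535e-05]  ψ = [1, 1, 0]  (obs o_3=3)
t=4: δ = [7.849e-06, 5.451e-06, 2.093e-06]  ψ = [2, 1, 2]  (obs o_4=0)
t=5: δ = [4.906e-07, 3.785e-07, 3.270e-07]  ψ = [0, 1, 0]  (obs o_5=0)
backtrack: best end state = 0; path = [1, 1, 0, 2, 0, 0]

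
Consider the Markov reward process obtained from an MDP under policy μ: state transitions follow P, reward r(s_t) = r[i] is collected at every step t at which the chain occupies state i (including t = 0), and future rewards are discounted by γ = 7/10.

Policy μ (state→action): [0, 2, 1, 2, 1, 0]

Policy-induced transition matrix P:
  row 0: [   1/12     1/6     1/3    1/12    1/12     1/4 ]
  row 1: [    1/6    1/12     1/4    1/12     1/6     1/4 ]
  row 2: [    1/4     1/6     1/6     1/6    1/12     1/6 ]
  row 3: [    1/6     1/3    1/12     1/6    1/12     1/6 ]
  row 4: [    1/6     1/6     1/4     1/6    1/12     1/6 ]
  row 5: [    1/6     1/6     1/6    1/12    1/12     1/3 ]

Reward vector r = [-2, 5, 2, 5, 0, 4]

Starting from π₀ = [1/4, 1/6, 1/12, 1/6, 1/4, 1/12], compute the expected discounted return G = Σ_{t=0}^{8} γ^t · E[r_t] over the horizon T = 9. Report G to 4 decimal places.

G = 7.1358

t=0: π = [0.2500, 0.1667, 0.0833, 0.1667, 0.2500, 0.0833], E[r] = 1.6667, γ^t·E[r] = 1.666667, running G = 1.666667
t=1: π = [0.1528, 0.1806, 0.2292, 0.1250, 0.0972, 0.2153], E[r] = 2.5417, γ^t·E[r] = 1.779167, running G = 3.445833
t=2: π = [0.1730, 0.1725, 0.2049, 0.1209, 0.0984, 0.2303], E[r] = 2.4520, γ^t·E[r] = 1.201464, running G = 4.647297
t=3: π = [0.1693, 0.1725, 0.2080, 0.1187, 0.0977, 0.2338], E[r] = 2.4684, γ^t·E[r] = 0.846665, running G = 5.493963
t=4: π = [0.1699, 0.1721, 0.2075, 0.1187, 0.0977, 0.2341], E[r] = 2.4656, γ^t·E[r] = 0.591990, running G = 6.085953
t=5: π = [0.1698, 0.1721, 0.2076, 0.1187, 0.0977, 0.2342], E[r] = 2.4661, γ^t·E[r] = 0.414481, running G = 6.500435
t=6: π = [0.1698, 0.1721, 0.2076, 0.1187, 0.0977, 0.2342], E[r] = 2.4660, γ^t·E[r] = 0.290128, running G = 6.790563
t=7: π = [0.1698, 0.1721, 0.2076, 0.1187, 0.0977, 0.2342], E[r] = 2.4661, γ^t·E[r] = 0.203091, running G = 6.993654
t=8: π = [0.1698, 0.1721, 0.2076, 0.1187, 0.0977, 0.2342], E[r] = 2.4661, γ^t·E[r] = 0.142163, running G = 7.135817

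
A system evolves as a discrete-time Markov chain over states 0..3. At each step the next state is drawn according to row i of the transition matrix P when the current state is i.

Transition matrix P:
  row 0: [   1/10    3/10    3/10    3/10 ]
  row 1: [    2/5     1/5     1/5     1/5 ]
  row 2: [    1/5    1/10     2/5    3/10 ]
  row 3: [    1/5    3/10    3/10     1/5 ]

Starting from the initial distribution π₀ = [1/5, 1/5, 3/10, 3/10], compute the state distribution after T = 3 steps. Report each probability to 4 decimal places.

π = [0.2210, 0.2166, 0.3093, 0.2531]

t=0: π = [0.2000, 0.2000, 0.3000, 0.3000]
t=1: π = [0.2200, 0.2200, 0.3100, 0.2500]
t=2: π = [0.2220, 0.2160, 0.3090, 0.2530]
t=3: π = [0.2210, 0.2166, 0.3093, 0.2531]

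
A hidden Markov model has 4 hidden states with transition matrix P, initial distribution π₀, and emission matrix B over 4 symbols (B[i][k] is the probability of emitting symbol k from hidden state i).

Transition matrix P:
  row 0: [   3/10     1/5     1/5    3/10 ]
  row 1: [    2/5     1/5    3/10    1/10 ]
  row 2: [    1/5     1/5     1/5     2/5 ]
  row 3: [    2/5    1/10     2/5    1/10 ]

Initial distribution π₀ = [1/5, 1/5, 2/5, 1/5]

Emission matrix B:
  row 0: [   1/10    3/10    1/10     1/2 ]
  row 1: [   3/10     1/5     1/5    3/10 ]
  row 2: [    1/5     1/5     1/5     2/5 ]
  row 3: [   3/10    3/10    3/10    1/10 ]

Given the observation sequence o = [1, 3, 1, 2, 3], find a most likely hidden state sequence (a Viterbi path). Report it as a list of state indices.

path = [3, 0, 0, 3, 0]

t=0: δ = [6.000e-02, 4.000e-02, 8.000e-02, 6.000e-02]  (obs o_0=1)
t=1: δ = [1.200e-02, 4.800e-03, 9.600e-03, 3.200e-03]  ψ = [3, 2, 3, 2]  (obs o_1=3)
t=2: δ = [1.080e-03, 4.800e-04, 4.800e-04, 1.152e-03]  ψ = [0, 0, 0, 2]  (obs o_2=1)
t=3: δ = [4.608e-05, 4.320e-05, 9.216e-05, 9.720e-05]  ψ = [3, 0, 3, 0]  (obs o_3=2)
t=4: δ = [1.944e-05, 5.530e-06, 1.555e-05, 3.686e-06]  ψ = [3, 2, 3, 2]  (obs o_4=3)
backtrack: best end state = 0; path = [3, 0, 0, 3, 0]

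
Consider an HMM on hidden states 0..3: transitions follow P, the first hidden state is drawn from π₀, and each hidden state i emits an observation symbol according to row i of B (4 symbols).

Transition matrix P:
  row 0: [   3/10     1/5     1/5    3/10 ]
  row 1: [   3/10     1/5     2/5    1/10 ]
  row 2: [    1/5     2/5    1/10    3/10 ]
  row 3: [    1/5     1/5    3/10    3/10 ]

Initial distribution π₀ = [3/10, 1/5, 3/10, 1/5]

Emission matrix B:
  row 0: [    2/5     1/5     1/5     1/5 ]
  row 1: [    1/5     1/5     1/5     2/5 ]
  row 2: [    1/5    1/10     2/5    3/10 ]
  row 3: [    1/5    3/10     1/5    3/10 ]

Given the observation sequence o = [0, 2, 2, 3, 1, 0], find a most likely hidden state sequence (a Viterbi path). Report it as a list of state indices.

t=0: δ = [1.200e-01, 4.000e-02, 6.000e-02, 4.000e-02]  (obs o_0=0)
t=1: δ = [7.200e-03, 4.800e-03, 9.600e-03, 7.200e-03]  ψ = [0, 0, 0, 0]  (obs o_1=2)
t=2: δ = [4.320e-04, 7.680e-04, 8.640e-04, 5.760e-04]  ψ = [0, 2, 3, 2]  (obs o_2=2)
t=3: δ = [4.608e-05, 1.382e-04, 9.216e-05, 7.776e-05]  ψ = [1, 2, 1, 2]  (obs o_3=3)
t=4: δ = [8.294e-06, 7.373e-06, 5.530e-06, 8.294e-06]  ψ = [1, 2, 1, 2]  (obs o_4=1)
t=5: δ = [9.953e-07, 4.424e-07, 5.898e-07, 4.977e-07]  ψ = [0, 2, 1, 0]  (obs o_5=0)
backtrack: best end state = 0; path = [0, 3, 2, 1, 0, 0]

path = [0, 3, 2, 1, 0, 0]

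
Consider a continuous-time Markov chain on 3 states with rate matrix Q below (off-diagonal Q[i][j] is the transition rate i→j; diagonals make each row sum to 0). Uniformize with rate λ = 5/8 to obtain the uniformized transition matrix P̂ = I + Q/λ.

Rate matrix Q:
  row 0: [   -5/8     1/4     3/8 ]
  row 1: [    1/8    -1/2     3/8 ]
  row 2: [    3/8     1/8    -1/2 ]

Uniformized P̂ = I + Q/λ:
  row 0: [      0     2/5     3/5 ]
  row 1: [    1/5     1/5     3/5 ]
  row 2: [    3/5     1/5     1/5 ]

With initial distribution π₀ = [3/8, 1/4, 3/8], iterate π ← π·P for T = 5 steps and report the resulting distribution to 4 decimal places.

π = [0.3084, 0.2624, 0.4291]

t=0: π = [0.3750, 0.2500, 0.3750]
t=1: π = [0.2750, 0.2750, 0.4500]
t=2: π = [0.3250, 0.2550, 0.4200]
t=3: π = [0.3030, 0.2650, 0.4320]
t=4: π = [0.3122, 0.2606, 0.4272]
t=5: π = [0.3084, 0.2624, 0.4291]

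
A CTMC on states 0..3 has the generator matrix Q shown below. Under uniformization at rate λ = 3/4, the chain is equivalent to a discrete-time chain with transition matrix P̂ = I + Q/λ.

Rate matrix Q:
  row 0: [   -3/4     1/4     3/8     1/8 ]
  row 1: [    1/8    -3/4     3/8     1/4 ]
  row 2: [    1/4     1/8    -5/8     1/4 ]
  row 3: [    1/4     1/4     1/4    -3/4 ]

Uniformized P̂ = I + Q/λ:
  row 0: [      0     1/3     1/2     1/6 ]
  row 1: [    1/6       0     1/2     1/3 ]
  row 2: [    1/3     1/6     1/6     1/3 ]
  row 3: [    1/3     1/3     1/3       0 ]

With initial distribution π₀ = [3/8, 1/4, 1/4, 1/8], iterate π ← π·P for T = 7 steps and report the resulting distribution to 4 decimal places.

π = [0.2243, 0.2067, 0.3471, 0.2219]

t=0: π = [0.3750, 0.2500, 0.2500, 0.1250]
t=1: π = [0.1667, 0.2083, 0.3958, 0.2292]
t=2: π = [0.2431, 0.1979, 0.3299, 0.2292]
t=3: π = [0.2193, 0.2124, 0.3519, 0.2164]
t=4: π = [0.2248, 0.2039, 0.3466, 0.2246]
t=5: π = [0.2244, 0.2076, 0.3470, 0.2210]
t=6: π = [0.2239, 0.2063, 0.3475, 0.2223]
t=7: π = [0.2243, 0.2067, 0.3471, 0.2219]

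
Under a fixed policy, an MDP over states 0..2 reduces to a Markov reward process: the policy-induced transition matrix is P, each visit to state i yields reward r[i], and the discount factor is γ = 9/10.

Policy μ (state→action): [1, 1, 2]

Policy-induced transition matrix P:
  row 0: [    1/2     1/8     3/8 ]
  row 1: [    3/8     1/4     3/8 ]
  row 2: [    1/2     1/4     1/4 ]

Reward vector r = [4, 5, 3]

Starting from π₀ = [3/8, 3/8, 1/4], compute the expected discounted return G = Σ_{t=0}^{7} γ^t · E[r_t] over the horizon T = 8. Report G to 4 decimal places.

G = 22.2410

t=0: π = [0.3750, 0.3750, 0.2500], E[r] = 4.1250, γ^t·E[r] = 4.125000, running G = 4.125000
t=1: π = [0.4531, 0.2031, 0.3438], E[r] = 3.8594, γ^t·E[r] = 3.473438, running G = 7.598438
t=2: π = [0.4746, 0.1934, 0.3320], E[r] = 3.8613, γ^t·E[r] = 3.127676, running G = 10.726113
t=3: π = [0.4758, 0.1907, 0.3335], E[r] = 3.8572, γ^t·E[r] = 2.811883, running G = 13.537996
t=4: π = [0.4762, 0.1905, 0.3333], E[r] = 3.8572, γ^t·E[r] = 2.530714, running G = 16.068710
t=5: π = [0.4762, 0.1905, 0.3333], E[r] = 3.8571, γ^t·E[r] = 2.277605, running G = 18.346315
t=6: π = [0.4762, 0.1905, 0.3333], E[r] = 3.8571, γ^t·E[r] = 2.049844, running G = 20.396159
t=7: π = [0.4762, 0.1905, 0.3333], E[r] = 3.8571, γ^t·E[r] = 1.844859, running G = 22.241019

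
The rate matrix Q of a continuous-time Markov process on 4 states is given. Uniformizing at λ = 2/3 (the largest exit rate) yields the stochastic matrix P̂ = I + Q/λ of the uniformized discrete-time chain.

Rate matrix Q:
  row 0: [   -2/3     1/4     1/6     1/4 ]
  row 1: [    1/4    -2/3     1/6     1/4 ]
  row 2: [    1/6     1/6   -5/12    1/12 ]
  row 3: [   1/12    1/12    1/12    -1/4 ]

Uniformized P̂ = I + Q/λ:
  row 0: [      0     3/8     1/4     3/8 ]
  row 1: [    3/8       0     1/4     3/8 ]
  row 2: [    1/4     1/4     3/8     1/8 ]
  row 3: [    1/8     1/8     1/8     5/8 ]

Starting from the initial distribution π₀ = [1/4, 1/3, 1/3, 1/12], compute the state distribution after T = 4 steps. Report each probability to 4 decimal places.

π = [0.1757, 0.1773, 0.2280, 0.4191]

t=0: π = [0.2500, 0.3333, 0.3333, 0.0833]
t=1: π = [0.2188, 0.1875, 0.2813, 0.3125]
t=2: π = [0.1797, 0.1914, 0.2461, 0.3828]
t=3: π = [0.1812, 0.1768, 0.2329, 0.4092]
t=4: π = [0.1757, 0.1773, 0.2280, 0.4191]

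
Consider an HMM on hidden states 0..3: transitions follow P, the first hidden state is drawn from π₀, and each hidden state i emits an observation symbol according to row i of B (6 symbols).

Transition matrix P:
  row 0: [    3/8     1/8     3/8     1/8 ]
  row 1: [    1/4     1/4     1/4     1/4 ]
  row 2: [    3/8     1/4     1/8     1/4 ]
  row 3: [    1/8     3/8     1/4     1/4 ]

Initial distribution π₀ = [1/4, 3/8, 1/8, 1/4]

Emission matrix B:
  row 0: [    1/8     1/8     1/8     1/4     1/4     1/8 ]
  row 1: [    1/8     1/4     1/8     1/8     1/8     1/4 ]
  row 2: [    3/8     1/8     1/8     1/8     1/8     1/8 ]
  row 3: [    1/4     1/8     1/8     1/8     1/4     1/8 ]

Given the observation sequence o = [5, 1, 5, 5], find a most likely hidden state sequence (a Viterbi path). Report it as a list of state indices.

t=0: δ = [3.125e-02, 9.375e-02, 1.562e-02, 3.125e-02]  (obs o_0=5)
t=1: δ = [2.930e-03, 5.859e-03, 2.930e-03, 2.930e-03]  ψ = [1, 1, 1, 1]  (obs o_1=1)
t=2: δ = [1.831e-04, 3.662e-04, 1.831e-04, 1.831e-04]  ψ = [1, 1, 1, 1]  (obs o_2=5)
t=3: δ = [1.144e-05, 2.289e-05, 1.144e-05, 1.144e-05]  ψ = [1, 1, 1, 1]  (obs o_3=5)
backtrack: best end state = 1; path = [1, 1, 1, 1]

path = [1, 1, 1, 1]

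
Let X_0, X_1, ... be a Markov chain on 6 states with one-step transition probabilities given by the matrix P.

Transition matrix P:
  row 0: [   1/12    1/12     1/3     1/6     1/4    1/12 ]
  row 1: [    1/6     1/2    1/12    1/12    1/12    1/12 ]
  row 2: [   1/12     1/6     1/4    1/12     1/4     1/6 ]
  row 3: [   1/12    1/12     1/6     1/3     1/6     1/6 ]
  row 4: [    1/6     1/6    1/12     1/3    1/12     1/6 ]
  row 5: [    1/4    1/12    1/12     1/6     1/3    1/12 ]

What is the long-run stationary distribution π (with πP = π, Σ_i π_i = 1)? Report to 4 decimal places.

π = [0.1359, 0.1918, 0.1609, 0.2011, 0.1817, 0.1286]

Balance equations π_j = Σ_i π_i·P[i][j]:
  π_0 = 1/12·π_0 + 1/6·π_1 + 1/12·π_2 + 1/12·π_3 + 1/6·π_4 + 1/4·π_5
  π_1 = 1/12·π_0 + 1/2·π_1 + 1/6·π_2 + 1/12·π_3 + 1/6·π_4 + 1/12·π_5
  π_2 = 1/3·π_0 + 1/12·π_1 + 1/4·π_2 + 1/6·π_3 + 1/12·π_4 + 1/12·π_5
  π_3 = 1/6·π_0 + 1/12·π_1 + 1/12·π_2 + 1/3·π_3 + 1/3·π_4 + 1/6·π_5
  π_4 = 1/4·π_0 + 1/12·π_1 + 1/4·π_2 + 1/6·π_3 + 1/12·π_4 + 1/3·π_5
  normalize: π_0 + π_1 + π_2 + π_3 + π_4 + π_5 = 1
Solving the linear system gives exactly π = [21975/161701, 31014/161701, 26014/161701, 32514/161701, 29383/161701, 20801/161701].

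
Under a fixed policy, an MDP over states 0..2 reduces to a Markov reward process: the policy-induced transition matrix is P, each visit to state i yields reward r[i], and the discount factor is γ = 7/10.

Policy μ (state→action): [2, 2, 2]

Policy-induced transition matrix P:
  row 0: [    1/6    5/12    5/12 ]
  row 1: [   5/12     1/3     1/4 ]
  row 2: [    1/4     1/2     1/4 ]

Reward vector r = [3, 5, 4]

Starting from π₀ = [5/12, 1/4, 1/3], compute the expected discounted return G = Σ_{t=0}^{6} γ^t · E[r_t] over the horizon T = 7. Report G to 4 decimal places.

t=0: π = [0.4167, 0.2500, 0.3333], E[r] = 3.8333, γ^t·E[r] = 3.833333, running G = 3.833333
t=1: π = [0.2569, 0.4236, 0.3194], E[r] = 4.1667, γ^t·E[r] = 2.916667, running G = 6.750000
t=2: π = [0.2992, 0.4080, 0.2928], E[r] = 4.1088, γ^t·E[r] = 2.013310, running G = 8.763310
t=3: π = [0.2931, 0.4071, 0.2999], E[r] = 4.1140, γ^t·E[r] = 1.411104, running G = 10.174414
t=4: π = [0.2934, 0.4077, 0.2988], E[r] = 4.1143, γ^t·E[r] = 0.987846, running G = 11.162260
t=5: π = [0.2935, 0.4076, 0.2989], E[r] = 4.1141, γ^t·E[r] = 0.691455, running G = 11.853715
t=6: π = [0.2935, 0.4076, 0.2989], E[r] = 4.1141, γ^t·E[r] = 0.484024, running G = 12.337739

G = 12.3377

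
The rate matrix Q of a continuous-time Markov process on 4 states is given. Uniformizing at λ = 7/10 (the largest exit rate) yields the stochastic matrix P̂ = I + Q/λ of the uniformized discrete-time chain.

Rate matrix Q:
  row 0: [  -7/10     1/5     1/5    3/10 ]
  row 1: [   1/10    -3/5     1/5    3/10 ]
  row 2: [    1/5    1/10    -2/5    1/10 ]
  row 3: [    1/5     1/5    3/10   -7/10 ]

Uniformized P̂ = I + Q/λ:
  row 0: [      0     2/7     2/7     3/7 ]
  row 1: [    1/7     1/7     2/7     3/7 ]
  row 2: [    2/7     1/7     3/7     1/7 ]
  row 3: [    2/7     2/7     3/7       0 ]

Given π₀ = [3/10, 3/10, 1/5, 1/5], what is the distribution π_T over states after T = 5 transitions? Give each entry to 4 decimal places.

π = [0.1992, 0.2035, 0.3708, 0.2265]

t=0: π = [0.3000, 0.3000, 0.2000, 0.2000]
t=1: π = [0.1571, 0.2143, 0.3429, 0.2857]
t=2: π = [0.2102, 0.2061, 0.3755, 0.2082]
t=3: π = [0.1962, 0.2026, 0.3691, 0.2321]
t=4: π = [0.2007, 0.2040, 0.3716, 0.2237]
t=5: π = [0.1992, 0.2035, 0.3708, 0.2265]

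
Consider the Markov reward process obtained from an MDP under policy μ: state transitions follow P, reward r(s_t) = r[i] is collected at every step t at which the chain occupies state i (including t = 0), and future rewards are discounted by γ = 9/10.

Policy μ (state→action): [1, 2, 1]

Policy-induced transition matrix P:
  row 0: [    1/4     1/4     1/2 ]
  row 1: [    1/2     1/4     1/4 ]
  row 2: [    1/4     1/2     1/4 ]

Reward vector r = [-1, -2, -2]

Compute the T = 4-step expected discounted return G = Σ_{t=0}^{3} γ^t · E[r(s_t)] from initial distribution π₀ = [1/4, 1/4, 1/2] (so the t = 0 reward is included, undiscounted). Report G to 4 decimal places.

t=0: π = [0.2500, 0.2500, 0.5000], E[r] = -1.7500, γ^t·E[r] = -1.750000, running G = -1.750000
t=1: π = [0.3125, 0.3750, 0.3125], E[r] = -1.6875, γ^t·E[r] = -1.518750, running G = -3.268750
t=2: π = [0.3438, 0.3281, 0.3281], E[r] = -1.6563, γ^t·E[r] = -1.341563, running G = -4.610313
t=3: π = [0.3320, 0.3320, 0.3359], E[r] = -1.6680, γ^t·E[r] = -1.215949, running G = -5.826262

G = -5.8263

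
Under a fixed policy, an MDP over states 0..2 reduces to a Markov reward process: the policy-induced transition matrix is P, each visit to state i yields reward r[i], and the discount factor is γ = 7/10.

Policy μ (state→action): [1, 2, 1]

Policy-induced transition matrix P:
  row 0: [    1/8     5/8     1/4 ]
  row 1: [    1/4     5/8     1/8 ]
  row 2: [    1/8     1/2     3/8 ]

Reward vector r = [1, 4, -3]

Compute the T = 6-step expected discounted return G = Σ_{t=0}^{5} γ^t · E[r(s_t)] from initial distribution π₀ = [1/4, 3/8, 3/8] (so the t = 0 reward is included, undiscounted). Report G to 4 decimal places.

G = 4.2902

t=0: π = [0.2500, 0.3750, 0.3750], E[r] = 0.6250, γ^t·E[r] = 0.625000, running G = 0.625000
t=1: π = [0.1719, 0.5781, 0.2500], E[r] = 1.7344, γ^t·E[r] = 1.214063, running G = 1.839063
t=2: π = [0.1973, 0.5938, 0.2090], E[r] = 1.9453, γ^t·E[r] = 0.953203, running G = 2.792266
t=3: π = [0.1992, 0.5989, 0.2019], E[r] = 1.9890, γ^t·E[r] = 0.682232, running G = 3.474497
t=4: π = [0.1999, 0.5998, 0.2004], E[r] = 1.9978, γ^t·E[r] = 0.479665, running G = 3.954162
t=5: π = [0.2000, 0.6000, 0.2001], E[r] = 1.9995, γ^t·E[r] = 0.336064, running G = 4.290227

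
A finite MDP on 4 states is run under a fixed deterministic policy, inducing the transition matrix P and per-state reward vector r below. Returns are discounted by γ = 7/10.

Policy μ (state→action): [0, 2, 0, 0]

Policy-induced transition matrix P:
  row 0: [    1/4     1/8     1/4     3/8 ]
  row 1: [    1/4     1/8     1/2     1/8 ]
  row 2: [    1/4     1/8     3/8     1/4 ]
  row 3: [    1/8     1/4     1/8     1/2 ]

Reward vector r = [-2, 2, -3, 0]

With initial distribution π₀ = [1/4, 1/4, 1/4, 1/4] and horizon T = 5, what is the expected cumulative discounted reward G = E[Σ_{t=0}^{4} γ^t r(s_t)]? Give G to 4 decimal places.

t=0: π = [0.2500, 0.2500, 0.2500, 0.2500], E[r] = -0.7500, γ^t·E[r] = -0.750000, running G = -0.750000
t=1: π = [0.2188, 0.1563, 0.3125, 0.3125], E[r] = -1.0625, γ^t·E[r] = -0.743750, running G = -1.493750
t=2: π = [0.2109, 0.1641, 0.2891, 0.3359], E[r] = -0.9609, γ^t·E[r] = -0.470859, running G = -1.964609
t=3: π = [0.2080, 0.1670, 0.2852, 0.3398], E[r] = -0.9375, γ^t·E[r] = -0.321563, running G = -2.286172
t=4: π = [0.2075, 0.1675, 0.2849, 0.3401], E[r] = -0.9348, γ^t·E[r] = -0.224449, running G = -2.510621

G = -2.5106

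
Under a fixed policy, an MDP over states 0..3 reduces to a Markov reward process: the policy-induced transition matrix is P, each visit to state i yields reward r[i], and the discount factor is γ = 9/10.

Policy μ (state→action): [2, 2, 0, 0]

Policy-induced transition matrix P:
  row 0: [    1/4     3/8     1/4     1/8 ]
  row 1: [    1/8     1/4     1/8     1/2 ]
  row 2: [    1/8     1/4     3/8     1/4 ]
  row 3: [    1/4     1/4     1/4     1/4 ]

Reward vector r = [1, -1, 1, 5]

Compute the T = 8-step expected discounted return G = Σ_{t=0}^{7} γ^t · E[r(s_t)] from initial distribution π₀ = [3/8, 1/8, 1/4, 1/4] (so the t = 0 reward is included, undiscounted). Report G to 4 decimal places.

G = 9.1747

t=0: π = [0.3750, 0.1250, 0.2500, 0.2500], E[r] = 1.7500, γ^t·E[r] = 1.750000, running G = 1.750000
t=1: π = [0.2031, 0.2969, 0.2656, 0.2344], E[r] = 1.3438, γ^t·E[r] = 1.209375, running G = 2.959375
t=2: π = [0.1797, 0.2754, 0.2461, 0.2988], E[r] = 1.6445, γ^t·E[r] = 1.332070, running G = 4.291445
t=3: π = [0.1848, 0.2725, 0.2463, 0.2964], E[r] = 1.6406, γ^t·E[r] = 1.196016, running G = 5.487461
t=4: π = [0.1852, 0.2731, 0.2467, 0.2950], E[r] = 1.6339, γ^t·E[r] = 1.071969, running G = 6.559430
t=5: π = [0.1850, 0.2731, 0.2467, 0.2951], E[r] = 1.6342, γ^t·E[r] = 0.965002, running G = 7.524432
t=6: π = [0.1850, 0.2731, 0.2467, 0.2952], E[r] = 1.6344, γ^t·E[r] = 0.868576, running G = 8.393008
t=7: π = [0.1850, 0.2731, 0.2467, 0.2952], E[r] = 1.6344, γ^t·E[r] = 0.781711, running G = 9.174718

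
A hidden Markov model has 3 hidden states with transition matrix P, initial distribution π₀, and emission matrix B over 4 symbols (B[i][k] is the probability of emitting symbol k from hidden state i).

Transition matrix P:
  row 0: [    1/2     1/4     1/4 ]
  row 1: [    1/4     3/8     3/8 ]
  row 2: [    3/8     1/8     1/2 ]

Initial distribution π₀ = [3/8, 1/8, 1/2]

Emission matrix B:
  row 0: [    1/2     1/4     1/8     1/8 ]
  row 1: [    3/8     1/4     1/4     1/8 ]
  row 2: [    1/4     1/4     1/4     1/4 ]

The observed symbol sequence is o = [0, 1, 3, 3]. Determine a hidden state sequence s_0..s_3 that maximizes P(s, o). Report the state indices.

path = [2, 2, 2, 2]

t=0: δ = [1.875e-01, 4.688e-02, 1.250e-01]  (obs o_0=0)
t=1: δ = [2.344e-02, 1.172e-02, 1.562e-02]  ψ = [0, 0, 2]  (obs o_1=1)
t=2: δ = [1.465e-03, 7.324e-04, 1.953e-03]  ψ = [0, 0, 2]  (obs o_2=3)
t=3: δ = [9.155e-05, 4.578e-05, 2.441e-04]  ψ = [0, 0, 2]  (obs o_3=3)
backtrack: best end state = 2; path = [2, 2, 2, 2]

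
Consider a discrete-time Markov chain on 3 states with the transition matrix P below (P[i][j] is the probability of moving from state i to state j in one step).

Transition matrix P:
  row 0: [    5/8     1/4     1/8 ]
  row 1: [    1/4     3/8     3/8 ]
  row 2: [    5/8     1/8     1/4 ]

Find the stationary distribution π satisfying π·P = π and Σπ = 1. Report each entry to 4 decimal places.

Balance equations π_j = Σ_i π_i·P[i][j]:
  π_0 = 5/8·π_0 + 1/4·π_1 + 5/8·π_2
  π_1 = 1/4·π_0 + 3/8·π_1 + 1/8·π_2
  normalize: π_0 + π_1 + π_2 = 1
Solving the linear system gives exactly π = [9/17, 13/51, 11/51].

π = [0.5294, 0.2549, 0.2157]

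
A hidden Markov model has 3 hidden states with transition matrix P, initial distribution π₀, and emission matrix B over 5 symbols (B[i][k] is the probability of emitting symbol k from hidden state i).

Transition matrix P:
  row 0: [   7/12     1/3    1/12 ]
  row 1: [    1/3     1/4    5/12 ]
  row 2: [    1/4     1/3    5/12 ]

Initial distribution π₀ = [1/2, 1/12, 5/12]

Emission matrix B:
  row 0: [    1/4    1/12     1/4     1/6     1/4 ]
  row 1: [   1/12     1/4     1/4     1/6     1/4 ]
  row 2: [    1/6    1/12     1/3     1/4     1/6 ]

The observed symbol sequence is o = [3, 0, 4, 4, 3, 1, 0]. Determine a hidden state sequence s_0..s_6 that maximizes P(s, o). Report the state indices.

t=0: δ = [8.333e-02, 1.389e-02, 1.042e-01]  (obs o_0=3)
t=1: δ = [1.215e-02, 2.894e-03, 7.234e-03]  ψ = [0, 2, 2]  (obs o_1=0)
t=2: δ = [1.772e-03, 1.013e-03, 5.023e-04]  ψ = [0, 0, 2]  (obs o_2=4)
t=3: δ = [2.585e-04, 1.477e-04, 7.033e-05]  ψ = [0, 0, 1]  (obs o_3=4)
t=4: δ = [2.513e-05, 1.436e-05, 1.538e-05]  ψ = [0, 0, 1]  (obs o_4=3)
t=5: δ = [1.221e-06, 2.094e-06, 5.342e-07]  ψ = [0, 0, 2]  (obs o_5=1)
t=6: δ = [1.781e-07, 4.362e-08, 1.454e-07]  ψ = [0, 1, 1]  (obs o_6=0)
backtrack: best end state = 0; path = [0, 0, 0, 0, 0, 0, 0]

path = [0, 0, 0, 0, 0, 0, 0]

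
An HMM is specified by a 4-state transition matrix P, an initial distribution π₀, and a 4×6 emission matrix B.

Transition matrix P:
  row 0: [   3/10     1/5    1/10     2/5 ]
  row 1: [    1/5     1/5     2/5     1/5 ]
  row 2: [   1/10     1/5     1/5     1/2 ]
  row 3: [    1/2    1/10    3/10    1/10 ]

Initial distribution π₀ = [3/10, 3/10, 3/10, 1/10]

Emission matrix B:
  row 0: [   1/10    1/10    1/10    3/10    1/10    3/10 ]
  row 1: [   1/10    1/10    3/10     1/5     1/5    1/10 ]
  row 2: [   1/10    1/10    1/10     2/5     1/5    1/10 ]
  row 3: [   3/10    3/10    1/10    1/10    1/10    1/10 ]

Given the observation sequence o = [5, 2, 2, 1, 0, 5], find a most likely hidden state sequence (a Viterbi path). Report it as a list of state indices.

path = [0, 1, 1, 2, 3, 0]

t=0: δ = [9.000e-02, 3.000e-02, 3.000e-02, 1.000e-02]  (obs o_0=5)
t=1: δ = [2.700e-03, 5.400e-03, 1.200e-03, 3.600e-03]  ψ = [0, 0, 1, 0]  (obs o_1=2)
t=2: δ = [1.800e-04, 3.240e-04, 2.160e-04, 1.080e-04]  ψ = [3, 1, 1, 0]  (obs o_2=2)
t=3: δ = [6.480e-06, 6.480e-06, 1.296e-05, 3.240e-05]  ψ = [1, 1, 1, 2]  (obs o_3=1)
t=4: δ = [1.620e-06, 3.240e-07, 9.720e-07, 1.944e-06]  ψ = [3, 3, 3, 2]  (obs o_4=0)
t=5: δ = [2.916e-07, 3.240e-08, 5.832e-08, 6.480e-08]  ψ = [3, 0, 3, 0]  (obs o_5=5)
backtrack: best end state = 0; path = [0, 1, 1, 2, 3, 0]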